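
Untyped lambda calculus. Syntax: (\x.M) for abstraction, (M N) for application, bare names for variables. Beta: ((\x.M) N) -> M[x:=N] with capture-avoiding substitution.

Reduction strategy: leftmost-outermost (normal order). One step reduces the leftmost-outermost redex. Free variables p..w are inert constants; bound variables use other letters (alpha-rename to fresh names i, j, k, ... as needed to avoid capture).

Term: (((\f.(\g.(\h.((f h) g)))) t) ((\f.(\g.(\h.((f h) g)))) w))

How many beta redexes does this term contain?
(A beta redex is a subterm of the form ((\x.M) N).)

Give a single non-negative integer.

Answer: 2

Derivation:
Term: (((\f.(\g.(\h.((f h) g)))) t) ((\f.(\g.(\h.((f h) g)))) w))
  Redex: ((\f.(\g.(\h.((f h) g)))) t)
  Redex: ((\f.(\g.(\h.((f h) g)))) w)
Total redexes: 2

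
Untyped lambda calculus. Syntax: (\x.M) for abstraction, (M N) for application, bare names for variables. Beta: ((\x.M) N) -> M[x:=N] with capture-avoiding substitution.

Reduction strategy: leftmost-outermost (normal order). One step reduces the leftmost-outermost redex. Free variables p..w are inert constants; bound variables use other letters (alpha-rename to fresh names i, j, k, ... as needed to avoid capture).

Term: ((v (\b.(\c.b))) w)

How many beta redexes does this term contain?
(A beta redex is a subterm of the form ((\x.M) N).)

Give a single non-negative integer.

Answer: 0

Derivation:
Term: ((v (\b.(\c.b))) w)
  (no redexes)
Total redexes: 0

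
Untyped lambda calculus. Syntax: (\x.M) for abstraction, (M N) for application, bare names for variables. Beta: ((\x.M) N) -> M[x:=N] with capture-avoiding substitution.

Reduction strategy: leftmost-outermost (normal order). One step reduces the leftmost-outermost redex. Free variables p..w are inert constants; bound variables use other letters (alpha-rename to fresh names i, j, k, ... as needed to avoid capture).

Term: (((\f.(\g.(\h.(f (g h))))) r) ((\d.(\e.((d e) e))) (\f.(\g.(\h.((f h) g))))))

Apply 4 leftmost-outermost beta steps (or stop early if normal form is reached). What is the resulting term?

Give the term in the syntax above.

Answer: (\h.(r (((\f.(\g.(\h.((f h) g)))) h) h)))

Derivation:
Step 0: (((\f.(\g.(\h.(f (g h))))) r) ((\d.(\e.((d e) e))) (\f.(\g.(\h.((f h) g))))))
Step 1: ((\g.(\h.(r (g h)))) ((\d.(\e.((d e) e))) (\f.(\g.(\h.((f h) g))))))
Step 2: (\h.(r (((\d.(\e.((d e) e))) (\f.(\g.(\h.((f h) g))))) h)))
Step 3: (\h.(r ((\e.(((\f.(\g.(\h.((f h) g)))) e) e)) h)))
Step 4: (\h.(r (((\f.(\g.(\h.((f h) g)))) h) h)))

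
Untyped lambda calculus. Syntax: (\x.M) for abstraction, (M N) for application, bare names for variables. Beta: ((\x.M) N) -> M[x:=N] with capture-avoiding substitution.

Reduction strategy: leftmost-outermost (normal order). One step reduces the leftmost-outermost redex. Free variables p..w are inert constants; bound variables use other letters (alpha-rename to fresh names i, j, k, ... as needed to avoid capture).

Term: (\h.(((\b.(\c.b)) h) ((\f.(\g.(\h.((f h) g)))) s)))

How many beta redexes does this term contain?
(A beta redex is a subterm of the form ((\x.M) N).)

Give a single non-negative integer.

Term: (\h.(((\b.(\c.b)) h) ((\f.(\g.(\h.((f h) g)))) s)))
  Redex: ((\b.(\c.b)) h)
  Redex: ((\f.(\g.(\h.((f h) g)))) s)
Total redexes: 2

Answer: 2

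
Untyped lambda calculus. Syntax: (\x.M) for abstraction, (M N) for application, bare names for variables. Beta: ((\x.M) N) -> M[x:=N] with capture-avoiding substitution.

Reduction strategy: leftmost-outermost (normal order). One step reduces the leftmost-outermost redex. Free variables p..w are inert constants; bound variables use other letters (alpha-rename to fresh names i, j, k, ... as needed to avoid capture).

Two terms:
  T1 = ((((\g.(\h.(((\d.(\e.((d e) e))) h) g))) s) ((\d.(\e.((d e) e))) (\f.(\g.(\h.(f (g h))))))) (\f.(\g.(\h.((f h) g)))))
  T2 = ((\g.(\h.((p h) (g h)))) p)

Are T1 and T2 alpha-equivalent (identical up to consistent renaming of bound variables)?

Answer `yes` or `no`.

Answer: no

Derivation:
Term 1: ((((\g.(\h.(((\d.(\e.((d e) e))) h) g))) s) ((\d.(\e.((d e) e))) (\f.(\g.(\h.(f (g h))))))) (\f.(\g.(\h.((f h) g)))))
Term 2: ((\g.(\h.((p h) (g h)))) p)
Alpha-equivalence: compare structure up to binder renaming.
Result: False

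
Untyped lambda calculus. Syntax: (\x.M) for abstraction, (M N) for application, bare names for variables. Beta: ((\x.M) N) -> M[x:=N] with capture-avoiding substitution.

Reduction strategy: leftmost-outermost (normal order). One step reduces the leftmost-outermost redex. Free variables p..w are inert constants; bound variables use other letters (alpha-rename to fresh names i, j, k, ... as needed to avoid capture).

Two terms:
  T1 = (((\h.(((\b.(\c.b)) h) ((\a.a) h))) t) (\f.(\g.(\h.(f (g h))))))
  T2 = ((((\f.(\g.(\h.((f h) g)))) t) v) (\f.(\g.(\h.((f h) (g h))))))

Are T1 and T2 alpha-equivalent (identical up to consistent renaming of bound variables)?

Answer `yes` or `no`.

Term 1: (((\h.(((\b.(\c.b)) h) ((\a.a) h))) t) (\f.(\g.(\h.(f (g h))))))
Term 2: ((((\f.(\g.(\h.((f h) g)))) t) v) (\f.(\g.(\h.((f h) (g h))))))
Alpha-equivalence: compare structure up to binder renaming.
Result: False

Answer: no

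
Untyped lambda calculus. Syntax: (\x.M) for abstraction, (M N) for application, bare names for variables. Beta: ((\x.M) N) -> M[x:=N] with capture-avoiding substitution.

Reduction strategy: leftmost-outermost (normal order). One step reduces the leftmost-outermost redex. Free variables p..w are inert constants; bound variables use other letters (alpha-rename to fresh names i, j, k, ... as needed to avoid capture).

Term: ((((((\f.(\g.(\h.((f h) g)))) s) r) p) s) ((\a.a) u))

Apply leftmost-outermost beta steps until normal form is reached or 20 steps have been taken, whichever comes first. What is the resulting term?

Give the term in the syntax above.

Answer: ((((s p) r) s) u)

Derivation:
Step 0: ((((((\f.(\g.(\h.((f h) g)))) s) r) p) s) ((\a.a) u))
Step 1: (((((\g.(\h.((s h) g))) r) p) s) ((\a.a) u))
Step 2: ((((\h.((s h) r)) p) s) ((\a.a) u))
Step 3: ((((s p) r) s) ((\a.a) u))
Step 4: ((((s p) r) s) u)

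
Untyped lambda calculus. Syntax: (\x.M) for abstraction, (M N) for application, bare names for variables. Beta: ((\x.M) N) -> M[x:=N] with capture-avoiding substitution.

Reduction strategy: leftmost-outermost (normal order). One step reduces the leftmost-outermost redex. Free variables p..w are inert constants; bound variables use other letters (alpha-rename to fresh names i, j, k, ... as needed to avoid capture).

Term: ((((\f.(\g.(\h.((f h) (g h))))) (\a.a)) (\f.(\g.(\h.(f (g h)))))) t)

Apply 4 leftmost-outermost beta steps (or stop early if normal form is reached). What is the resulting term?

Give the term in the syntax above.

Step 0: ((((\f.(\g.(\h.((f h) (g h))))) (\a.a)) (\f.(\g.(\h.(f (g h)))))) t)
Step 1: (((\g.(\h.(((\a.a) h) (g h)))) (\f.(\g.(\h.(f (g h)))))) t)
Step 2: ((\h.(((\a.a) h) ((\f.(\g.(\h.(f (g h))))) h))) t)
Step 3: (((\a.a) t) ((\f.(\g.(\h.(f (g h))))) t))
Step 4: (t ((\f.(\g.(\h.(f (g h))))) t))

Answer: (t ((\f.(\g.(\h.(f (g h))))) t))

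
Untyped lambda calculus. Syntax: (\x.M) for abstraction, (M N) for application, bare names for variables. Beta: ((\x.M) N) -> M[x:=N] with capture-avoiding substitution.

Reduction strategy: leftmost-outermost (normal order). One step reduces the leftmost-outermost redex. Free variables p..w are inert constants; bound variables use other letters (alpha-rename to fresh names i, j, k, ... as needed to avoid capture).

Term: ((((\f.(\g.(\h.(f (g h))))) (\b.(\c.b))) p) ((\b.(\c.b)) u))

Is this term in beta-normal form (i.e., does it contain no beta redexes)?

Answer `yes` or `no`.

Term: ((((\f.(\g.(\h.(f (g h))))) (\b.(\c.b))) p) ((\b.(\c.b)) u))
Found 2 beta redex(es).

Answer: no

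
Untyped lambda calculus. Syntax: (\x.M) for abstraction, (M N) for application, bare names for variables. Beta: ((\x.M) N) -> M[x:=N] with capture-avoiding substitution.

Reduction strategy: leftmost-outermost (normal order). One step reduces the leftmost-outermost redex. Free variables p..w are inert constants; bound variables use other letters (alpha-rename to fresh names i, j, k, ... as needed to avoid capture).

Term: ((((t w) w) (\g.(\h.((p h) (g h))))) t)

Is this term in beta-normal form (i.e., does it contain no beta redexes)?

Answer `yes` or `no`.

Term: ((((t w) w) (\g.(\h.((p h) (g h))))) t)
No beta redexes found.

Answer: yes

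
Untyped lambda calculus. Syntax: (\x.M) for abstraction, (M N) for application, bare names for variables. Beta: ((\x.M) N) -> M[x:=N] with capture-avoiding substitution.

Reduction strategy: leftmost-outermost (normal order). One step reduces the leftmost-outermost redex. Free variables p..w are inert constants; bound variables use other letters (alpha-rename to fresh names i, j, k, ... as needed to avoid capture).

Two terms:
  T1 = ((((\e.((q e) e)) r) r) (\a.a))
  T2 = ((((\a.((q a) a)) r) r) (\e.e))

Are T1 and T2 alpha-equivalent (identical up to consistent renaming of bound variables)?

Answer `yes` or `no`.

Term 1: ((((\e.((q e) e)) r) r) (\a.a))
Term 2: ((((\a.((q a) a)) r) r) (\e.e))
Alpha-equivalence: compare structure up to binder renaming.
Result: True

Answer: yes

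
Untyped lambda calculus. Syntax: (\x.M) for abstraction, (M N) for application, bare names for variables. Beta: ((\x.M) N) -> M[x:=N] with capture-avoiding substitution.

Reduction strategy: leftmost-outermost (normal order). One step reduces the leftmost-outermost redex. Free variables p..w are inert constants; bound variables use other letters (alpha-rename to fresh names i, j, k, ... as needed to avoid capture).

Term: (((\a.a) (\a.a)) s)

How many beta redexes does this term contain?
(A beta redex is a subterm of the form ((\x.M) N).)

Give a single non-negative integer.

Term: (((\a.a) (\a.a)) s)
  Redex: ((\a.a) (\a.a))
Total redexes: 1

Answer: 1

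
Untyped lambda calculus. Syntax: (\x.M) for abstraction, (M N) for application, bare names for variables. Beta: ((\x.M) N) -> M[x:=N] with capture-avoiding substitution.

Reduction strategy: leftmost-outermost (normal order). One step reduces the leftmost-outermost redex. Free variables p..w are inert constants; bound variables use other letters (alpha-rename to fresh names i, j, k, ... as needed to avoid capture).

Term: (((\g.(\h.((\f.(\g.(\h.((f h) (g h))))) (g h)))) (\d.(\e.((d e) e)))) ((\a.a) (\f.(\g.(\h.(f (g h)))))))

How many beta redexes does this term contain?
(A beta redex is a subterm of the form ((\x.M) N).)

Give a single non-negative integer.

Term: (((\g.(\h.((\f.(\g.(\h.((f h) (g h))))) (g h)))) (\d.(\e.((d e) e)))) ((\a.a) (\f.(\g.(\h.(f (g h)))))))
  Redex: ((\g.(\h.((\f.(\g.(\h.((f h) (g h))))) (g h)))) (\d.(\e.((d e) e))))
  Redex: ((\f.(\g.(\h.((f h) (g h))))) (g h))
  Redex: ((\a.a) (\f.(\g.(\h.(f (g h))))))
Total redexes: 3

Answer: 3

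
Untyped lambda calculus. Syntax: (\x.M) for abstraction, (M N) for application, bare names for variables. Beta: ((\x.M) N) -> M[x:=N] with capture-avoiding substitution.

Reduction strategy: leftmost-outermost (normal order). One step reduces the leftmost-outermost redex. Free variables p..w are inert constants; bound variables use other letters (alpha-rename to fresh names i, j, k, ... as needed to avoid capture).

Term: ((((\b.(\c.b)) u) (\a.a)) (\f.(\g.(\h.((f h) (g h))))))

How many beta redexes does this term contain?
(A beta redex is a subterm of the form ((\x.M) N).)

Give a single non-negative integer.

Answer: 1

Derivation:
Term: ((((\b.(\c.b)) u) (\a.a)) (\f.(\g.(\h.((f h) (g h))))))
  Redex: ((\b.(\c.b)) u)
Total redexes: 1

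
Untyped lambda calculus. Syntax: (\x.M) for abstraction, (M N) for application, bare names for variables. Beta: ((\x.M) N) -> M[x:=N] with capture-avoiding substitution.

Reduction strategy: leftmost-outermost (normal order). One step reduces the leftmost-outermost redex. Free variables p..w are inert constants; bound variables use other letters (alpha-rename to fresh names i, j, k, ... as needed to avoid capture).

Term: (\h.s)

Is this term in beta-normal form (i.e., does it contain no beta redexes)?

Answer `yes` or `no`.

Answer: yes

Derivation:
Term: (\h.s)
No beta redexes found.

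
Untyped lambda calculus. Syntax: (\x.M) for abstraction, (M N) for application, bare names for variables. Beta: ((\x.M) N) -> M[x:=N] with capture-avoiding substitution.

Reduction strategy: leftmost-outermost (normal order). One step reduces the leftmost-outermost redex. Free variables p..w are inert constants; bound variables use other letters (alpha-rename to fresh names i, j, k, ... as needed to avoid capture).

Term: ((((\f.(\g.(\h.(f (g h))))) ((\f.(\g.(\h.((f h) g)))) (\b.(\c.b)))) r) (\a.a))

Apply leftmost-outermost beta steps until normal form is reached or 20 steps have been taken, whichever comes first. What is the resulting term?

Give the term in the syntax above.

Step 0: ((((\f.(\g.(\h.(f (g h))))) ((\f.(\g.(\h.((f h) g)))) (\b.(\c.b)))) r) (\a.a))
Step 1: (((\g.(\h.(((\f.(\g.(\h.((f h) g)))) (\b.(\c.b))) (g h)))) r) (\a.a))
Step 2: ((\h.(((\f.(\g.(\h.((f h) g)))) (\b.(\c.b))) (r h))) (\a.a))
Step 3: (((\f.(\g.(\h.((f h) g)))) (\b.(\c.b))) (r (\a.a)))
Step 4: ((\g.(\h.(((\b.(\c.b)) h) g))) (r (\a.a)))
Step 5: (\h.(((\b.(\c.b)) h) (r (\a.a))))
Step 6: (\h.((\c.h) (r (\a.a))))
Step 7: (\h.h)

Answer: (\h.h)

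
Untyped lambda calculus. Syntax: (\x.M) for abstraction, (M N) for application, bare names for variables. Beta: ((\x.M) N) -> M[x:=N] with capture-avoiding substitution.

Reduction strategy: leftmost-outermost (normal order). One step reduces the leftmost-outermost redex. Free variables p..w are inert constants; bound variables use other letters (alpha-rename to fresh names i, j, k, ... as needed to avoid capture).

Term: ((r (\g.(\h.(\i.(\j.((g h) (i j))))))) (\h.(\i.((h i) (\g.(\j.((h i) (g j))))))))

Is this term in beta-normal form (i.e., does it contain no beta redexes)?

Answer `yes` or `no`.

Answer: yes

Derivation:
Term: ((r (\g.(\h.(\i.(\j.((g h) (i j))))))) (\h.(\i.((h i) (\g.(\j.((h i) (g j))))))))
No beta redexes found.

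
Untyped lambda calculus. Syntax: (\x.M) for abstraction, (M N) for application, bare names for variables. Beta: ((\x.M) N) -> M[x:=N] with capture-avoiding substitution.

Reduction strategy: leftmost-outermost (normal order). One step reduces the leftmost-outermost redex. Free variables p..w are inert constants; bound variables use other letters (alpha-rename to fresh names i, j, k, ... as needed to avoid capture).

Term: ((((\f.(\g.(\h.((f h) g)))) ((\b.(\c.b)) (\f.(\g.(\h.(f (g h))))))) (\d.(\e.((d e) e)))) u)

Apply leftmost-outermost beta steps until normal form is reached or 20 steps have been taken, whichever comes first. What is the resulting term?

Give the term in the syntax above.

Step 0: ((((\f.(\g.(\h.((f h) g)))) ((\b.(\c.b)) (\f.(\g.(\h.(f (g h))))))) (\d.(\e.((d e) e)))) u)
Step 1: (((\g.(\h.((((\b.(\c.b)) (\f.(\g.(\h.(f (g h)))))) h) g))) (\d.(\e.((d e) e)))) u)
Step 2: ((\h.((((\b.(\c.b)) (\f.(\g.(\h.(f (g h)))))) h) (\d.(\e.((d e) e))))) u)
Step 3: ((((\b.(\c.b)) (\f.(\g.(\h.(f (g h)))))) u) (\d.(\e.((d e) e))))
Step 4: (((\c.(\f.(\g.(\h.(f (g h)))))) u) (\d.(\e.((d e) e))))
Step 5: ((\f.(\g.(\h.(f (g h))))) (\d.(\e.((d e) e))))
Step 6: (\g.(\h.((\d.(\e.((d e) e))) (g h))))
Step 7: (\g.(\h.(\e.(((g h) e) e))))

Answer: (\g.(\h.(\e.(((g h) e) e))))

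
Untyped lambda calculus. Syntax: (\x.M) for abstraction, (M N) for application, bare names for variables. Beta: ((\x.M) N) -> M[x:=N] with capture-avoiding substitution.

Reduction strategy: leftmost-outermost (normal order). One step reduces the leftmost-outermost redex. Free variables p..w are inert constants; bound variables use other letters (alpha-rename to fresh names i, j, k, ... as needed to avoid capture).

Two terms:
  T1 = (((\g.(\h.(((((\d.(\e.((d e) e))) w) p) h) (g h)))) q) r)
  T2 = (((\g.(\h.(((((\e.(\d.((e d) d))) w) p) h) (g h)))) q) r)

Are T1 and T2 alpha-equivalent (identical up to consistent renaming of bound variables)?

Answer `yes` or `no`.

Answer: yes

Derivation:
Term 1: (((\g.(\h.(((((\d.(\e.((d e) e))) w) p) h) (g h)))) q) r)
Term 2: (((\g.(\h.(((((\e.(\d.((e d) d))) w) p) h) (g h)))) q) r)
Alpha-equivalence: compare structure up to binder renaming.
Result: True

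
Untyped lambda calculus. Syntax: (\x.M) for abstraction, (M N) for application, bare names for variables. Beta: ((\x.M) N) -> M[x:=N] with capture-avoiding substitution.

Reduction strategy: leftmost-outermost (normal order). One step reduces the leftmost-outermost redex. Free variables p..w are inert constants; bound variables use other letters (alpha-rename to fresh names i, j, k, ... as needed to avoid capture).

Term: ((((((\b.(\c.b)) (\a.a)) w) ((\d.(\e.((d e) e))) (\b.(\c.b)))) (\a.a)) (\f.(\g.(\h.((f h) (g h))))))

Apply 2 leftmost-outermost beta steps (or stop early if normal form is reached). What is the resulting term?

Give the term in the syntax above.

Answer: ((((\a.a) ((\d.(\e.((d e) e))) (\b.(\c.b)))) (\a.a)) (\f.(\g.(\h.((f h) (g h))))))

Derivation:
Step 0: ((((((\b.(\c.b)) (\a.a)) w) ((\d.(\e.((d e) e))) (\b.(\c.b)))) (\a.a)) (\f.(\g.(\h.((f h) (g h))))))
Step 1: (((((\c.(\a.a)) w) ((\d.(\e.((d e) e))) (\b.(\c.b)))) (\a.a)) (\f.(\g.(\h.((f h) (g h))))))
Step 2: ((((\a.a) ((\d.(\e.((d e) e))) (\b.(\c.b)))) (\a.a)) (\f.(\g.(\h.((f h) (g h))))))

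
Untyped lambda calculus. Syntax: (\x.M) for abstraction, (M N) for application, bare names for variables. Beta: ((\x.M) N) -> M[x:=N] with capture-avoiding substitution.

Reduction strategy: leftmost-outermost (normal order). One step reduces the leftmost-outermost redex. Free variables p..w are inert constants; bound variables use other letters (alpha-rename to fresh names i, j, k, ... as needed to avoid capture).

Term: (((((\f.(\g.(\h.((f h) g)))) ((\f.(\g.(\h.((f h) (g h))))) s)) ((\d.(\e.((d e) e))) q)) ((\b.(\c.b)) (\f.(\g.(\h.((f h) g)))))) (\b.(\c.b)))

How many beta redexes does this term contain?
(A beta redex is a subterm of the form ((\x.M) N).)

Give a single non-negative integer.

Answer: 4

Derivation:
Term: (((((\f.(\g.(\h.((f h) g)))) ((\f.(\g.(\h.((f h) (g h))))) s)) ((\d.(\e.((d e) e))) q)) ((\b.(\c.b)) (\f.(\g.(\h.((f h) g)))))) (\b.(\c.b)))
  Redex: ((\f.(\g.(\h.((f h) g)))) ((\f.(\g.(\h.((f h) (g h))))) s))
  Redex: ((\f.(\g.(\h.((f h) (g h))))) s)
  Redex: ((\d.(\e.((d e) e))) q)
  Redex: ((\b.(\c.b)) (\f.(\g.(\h.((f h) g)))))
Total redexes: 4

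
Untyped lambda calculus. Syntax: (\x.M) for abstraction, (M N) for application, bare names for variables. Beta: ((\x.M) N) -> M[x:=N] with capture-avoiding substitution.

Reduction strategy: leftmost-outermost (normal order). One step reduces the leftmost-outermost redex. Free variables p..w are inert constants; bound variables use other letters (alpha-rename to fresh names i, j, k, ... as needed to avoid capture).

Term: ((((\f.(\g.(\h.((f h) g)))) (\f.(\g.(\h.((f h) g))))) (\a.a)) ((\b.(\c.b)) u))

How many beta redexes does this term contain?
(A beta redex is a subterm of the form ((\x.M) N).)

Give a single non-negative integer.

Answer: 2

Derivation:
Term: ((((\f.(\g.(\h.((f h) g)))) (\f.(\g.(\h.((f h) g))))) (\a.a)) ((\b.(\c.b)) u))
  Redex: ((\f.(\g.(\h.((f h) g)))) (\f.(\g.(\h.((f h) g)))))
  Redex: ((\b.(\c.b)) u)
Total redexes: 2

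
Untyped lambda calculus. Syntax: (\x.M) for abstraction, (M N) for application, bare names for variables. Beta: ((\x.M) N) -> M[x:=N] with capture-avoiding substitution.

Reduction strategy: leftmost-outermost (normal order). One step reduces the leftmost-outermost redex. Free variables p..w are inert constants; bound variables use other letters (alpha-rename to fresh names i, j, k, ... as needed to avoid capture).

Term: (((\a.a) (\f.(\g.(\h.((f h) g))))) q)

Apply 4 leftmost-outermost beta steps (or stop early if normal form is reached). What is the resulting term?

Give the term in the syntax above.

Answer: (\g.(\h.((q h) g)))

Derivation:
Step 0: (((\a.a) (\f.(\g.(\h.((f h) g))))) q)
Step 1: ((\f.(\g.(\h.((f h) g)))) q)
Step 2: (\g.(\h.((q h) g)))
Step 3: (normal form reached)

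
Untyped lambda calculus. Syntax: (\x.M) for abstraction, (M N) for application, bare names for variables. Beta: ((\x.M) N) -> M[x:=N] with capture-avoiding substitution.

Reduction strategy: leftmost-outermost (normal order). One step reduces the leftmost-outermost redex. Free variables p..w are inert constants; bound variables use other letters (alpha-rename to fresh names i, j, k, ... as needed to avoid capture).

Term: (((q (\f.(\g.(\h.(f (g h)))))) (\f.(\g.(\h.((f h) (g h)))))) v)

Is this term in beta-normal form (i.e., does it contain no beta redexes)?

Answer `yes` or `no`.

Answer: yes

Derivation:
Term: (((q (\f.(\g.(\h.(f (g h)))))) (\f.(\g.(\h.((f h) (g h)))))) v)
No beta redexes found.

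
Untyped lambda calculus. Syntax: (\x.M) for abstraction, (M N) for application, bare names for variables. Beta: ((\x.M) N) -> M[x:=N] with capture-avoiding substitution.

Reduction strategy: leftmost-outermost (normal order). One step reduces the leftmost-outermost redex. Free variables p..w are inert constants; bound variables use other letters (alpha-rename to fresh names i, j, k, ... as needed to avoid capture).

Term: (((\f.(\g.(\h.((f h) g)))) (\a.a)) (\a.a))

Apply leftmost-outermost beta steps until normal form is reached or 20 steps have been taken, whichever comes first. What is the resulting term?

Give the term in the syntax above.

Step 0: (((\f.(\g.(\h.((f h) g)))) (\a.a)) (\a.a))
Step 1: ((\g.(\h.(((\a.a) h) g))) (\a.a))
Step 2: (\h.(((\a.a) h) (\a.a)))
Step 3: (\h.(h (\a.a)))

Answer: (\h.(h (\a.a)))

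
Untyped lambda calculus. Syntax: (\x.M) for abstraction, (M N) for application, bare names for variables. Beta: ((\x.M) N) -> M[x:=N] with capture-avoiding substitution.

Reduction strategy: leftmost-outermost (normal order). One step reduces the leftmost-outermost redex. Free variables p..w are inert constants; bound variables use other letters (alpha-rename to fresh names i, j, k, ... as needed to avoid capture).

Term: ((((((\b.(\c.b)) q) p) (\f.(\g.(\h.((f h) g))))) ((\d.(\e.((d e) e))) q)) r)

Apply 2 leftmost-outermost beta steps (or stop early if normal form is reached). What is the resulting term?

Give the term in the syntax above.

Answer: (((q (\f.(\g.(\h.((f h) g))))) ((\d.(\e.((d e) e))) q)) r)

Derivation:
Step 0: ((((((\b.(\c.b)) q) p) (\f.(\g.(\h.((f h) g))))) ((\d.(\e.((d e) e))) q)) r)
Step 1: (((((\c.q) p) (\f.(\g.(\h.((f h) g))))) ((\d.(\e.((d e) e))) q)) r)
Step 2: (((q (\f.(\g.(\h.((f h) g))))) ((\d.(\e.((d e) e))) q)) r)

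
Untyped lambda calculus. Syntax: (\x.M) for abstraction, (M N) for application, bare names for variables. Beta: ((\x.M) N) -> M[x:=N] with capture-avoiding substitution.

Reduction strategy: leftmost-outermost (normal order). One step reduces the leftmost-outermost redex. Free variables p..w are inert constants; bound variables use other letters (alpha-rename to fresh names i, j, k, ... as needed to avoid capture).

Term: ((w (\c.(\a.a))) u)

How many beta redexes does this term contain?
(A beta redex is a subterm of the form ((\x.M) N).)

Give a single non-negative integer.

Answer: 0

Derivation:
Term: ((w (\c.(\a.a))) u)
  (no redexes)
Total redexes: 0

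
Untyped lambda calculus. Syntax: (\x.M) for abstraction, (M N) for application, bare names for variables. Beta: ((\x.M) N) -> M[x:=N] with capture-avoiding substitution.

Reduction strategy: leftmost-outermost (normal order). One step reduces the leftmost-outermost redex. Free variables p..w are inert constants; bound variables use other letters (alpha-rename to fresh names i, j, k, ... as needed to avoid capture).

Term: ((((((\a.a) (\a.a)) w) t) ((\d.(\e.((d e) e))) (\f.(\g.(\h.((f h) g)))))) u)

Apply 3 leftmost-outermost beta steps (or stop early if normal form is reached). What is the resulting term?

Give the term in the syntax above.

Step 0: ((((((\a.a) (\a.a)) w) t) ((\d.(\e.((d e) e))) (\f.(\g.(\h.((f h) g)))))) u)
Step 1: (((((\a.a) w) t) ((\d.(\e.((d e) e))) (\f.(\g.(\h.((f h) g)))))) u)
Step 2: (((w t) ((\d.(\e.((d e) e))) (\f.(\g.(\h.((f h) g)))))) u)
Step 3: (((w t) (\e.(((\f.(\g.(\h.((f h) g)))) e) e))) u)

Answer: (((w t) (\e.(((\f.(\g.(\h.((f h) g)))) e) e))) u)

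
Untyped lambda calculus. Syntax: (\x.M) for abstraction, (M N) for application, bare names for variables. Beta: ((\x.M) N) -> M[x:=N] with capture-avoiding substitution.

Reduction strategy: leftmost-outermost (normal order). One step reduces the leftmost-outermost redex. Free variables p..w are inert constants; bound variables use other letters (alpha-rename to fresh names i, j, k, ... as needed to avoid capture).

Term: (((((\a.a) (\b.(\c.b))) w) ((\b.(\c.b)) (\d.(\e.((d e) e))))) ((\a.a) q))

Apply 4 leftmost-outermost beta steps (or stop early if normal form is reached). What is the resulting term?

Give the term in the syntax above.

Answer: (w q)

Derivation:
Step 0: (((((\a.a) (\b.(\c.b))) w) ((\b.(\c.b)) (\d.(\e.((d e) e))))) ((\a.a) q))
Step 1: ((((\b.(\c.b)) w) ((\b.(\c.b)) (\d.(\e.((d e) e))))) ((\a.a) q))
Step 2: (((\c.w) ((\b.(\c.b)) (\d.(\e.((d e) e))))) ((\a.a) q))
Step 3: (w ((\a.a) q))
Step 4: (w q)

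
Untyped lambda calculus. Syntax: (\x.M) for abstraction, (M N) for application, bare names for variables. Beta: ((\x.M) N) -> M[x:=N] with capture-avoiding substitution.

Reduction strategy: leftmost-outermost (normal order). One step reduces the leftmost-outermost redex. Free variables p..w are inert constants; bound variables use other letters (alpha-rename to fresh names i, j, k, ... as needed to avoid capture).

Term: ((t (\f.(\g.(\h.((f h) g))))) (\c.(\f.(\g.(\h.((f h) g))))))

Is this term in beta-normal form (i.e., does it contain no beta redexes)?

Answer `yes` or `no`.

Term: ((t (\f.(\g.(\h.((f h) g))))) (\c.(\f.(\g.(\h.((f h) g))))))
No beta redexes found.

Answer: yes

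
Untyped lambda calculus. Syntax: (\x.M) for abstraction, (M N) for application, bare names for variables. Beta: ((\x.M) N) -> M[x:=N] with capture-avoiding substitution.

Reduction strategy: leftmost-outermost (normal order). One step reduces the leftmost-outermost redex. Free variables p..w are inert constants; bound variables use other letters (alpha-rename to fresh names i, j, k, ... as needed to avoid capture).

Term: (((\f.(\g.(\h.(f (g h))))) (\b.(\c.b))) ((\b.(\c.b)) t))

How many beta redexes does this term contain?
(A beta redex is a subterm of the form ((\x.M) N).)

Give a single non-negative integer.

Term: (((\f.(\g.(\h.(f (g h))))) (\b.(\c.b))) ((\b.(\c.b)) t))
  Redex: ((\f.(\g.(\h.(f (g h))))) (\b.(\c.b)))
  Redex: ((\b.(\c.b)) t)
Total redexes: 2

Answer: 2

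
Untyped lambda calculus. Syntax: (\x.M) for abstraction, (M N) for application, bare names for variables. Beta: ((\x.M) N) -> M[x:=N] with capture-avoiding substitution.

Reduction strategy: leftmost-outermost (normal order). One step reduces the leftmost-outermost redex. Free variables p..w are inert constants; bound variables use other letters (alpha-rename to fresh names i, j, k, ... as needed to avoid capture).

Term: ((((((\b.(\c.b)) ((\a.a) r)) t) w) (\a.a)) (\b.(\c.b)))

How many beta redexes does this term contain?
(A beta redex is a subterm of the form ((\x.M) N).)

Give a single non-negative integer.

Answer: 2

Derivation:
Term: ((((((\b.(\c.b)) ((\a.a) r)) t) w) (\a.a)) (\b.(\c.b)))
  Redex: ((\b.(\c.b)) ((\a.a) r))
  Redex: ((\a.a) r)
Total redexes: 2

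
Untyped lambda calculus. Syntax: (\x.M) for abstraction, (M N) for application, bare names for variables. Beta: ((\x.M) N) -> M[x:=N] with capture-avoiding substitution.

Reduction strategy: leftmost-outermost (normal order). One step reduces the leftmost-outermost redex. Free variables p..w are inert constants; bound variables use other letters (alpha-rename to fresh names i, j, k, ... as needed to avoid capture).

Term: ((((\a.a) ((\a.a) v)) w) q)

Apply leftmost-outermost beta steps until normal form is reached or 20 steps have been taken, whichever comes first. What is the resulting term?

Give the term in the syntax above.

Step 0: ((((\a.a) ((\a.a) v)) w) q)
Step 1: ((((\a.a) v) w) q)
Step 2: ((v w) q)

Answer: ((v w) q)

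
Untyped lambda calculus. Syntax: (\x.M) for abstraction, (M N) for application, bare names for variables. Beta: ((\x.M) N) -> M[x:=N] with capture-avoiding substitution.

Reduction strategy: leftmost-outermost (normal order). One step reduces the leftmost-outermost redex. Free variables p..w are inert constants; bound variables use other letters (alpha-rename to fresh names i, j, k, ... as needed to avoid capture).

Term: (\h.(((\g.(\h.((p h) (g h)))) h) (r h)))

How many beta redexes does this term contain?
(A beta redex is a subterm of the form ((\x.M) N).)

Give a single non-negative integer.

Term: (\h.(((\g.(\h.((p h) (g h)))) h) (r h)))
  Redex: ((\g.(\h.((p h) (g h)))) h)
Total redexes: 1

Answer: 1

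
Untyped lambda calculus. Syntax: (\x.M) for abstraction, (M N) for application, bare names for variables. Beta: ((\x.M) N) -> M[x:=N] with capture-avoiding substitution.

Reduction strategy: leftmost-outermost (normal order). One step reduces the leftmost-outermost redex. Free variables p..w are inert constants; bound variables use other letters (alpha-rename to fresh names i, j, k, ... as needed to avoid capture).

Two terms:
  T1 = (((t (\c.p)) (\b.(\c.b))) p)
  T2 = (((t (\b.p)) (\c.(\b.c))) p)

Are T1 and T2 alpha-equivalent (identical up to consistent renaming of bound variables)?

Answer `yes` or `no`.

Answer: yes

Derivation:
Term 1: (((t (\c.p)) (\b.(\c.b))) p)
Term 2: (((t (\b.p)) (\c.(\b.c))) p)
Alpha-equivalence: compare structure up to binder renaming.
Result: True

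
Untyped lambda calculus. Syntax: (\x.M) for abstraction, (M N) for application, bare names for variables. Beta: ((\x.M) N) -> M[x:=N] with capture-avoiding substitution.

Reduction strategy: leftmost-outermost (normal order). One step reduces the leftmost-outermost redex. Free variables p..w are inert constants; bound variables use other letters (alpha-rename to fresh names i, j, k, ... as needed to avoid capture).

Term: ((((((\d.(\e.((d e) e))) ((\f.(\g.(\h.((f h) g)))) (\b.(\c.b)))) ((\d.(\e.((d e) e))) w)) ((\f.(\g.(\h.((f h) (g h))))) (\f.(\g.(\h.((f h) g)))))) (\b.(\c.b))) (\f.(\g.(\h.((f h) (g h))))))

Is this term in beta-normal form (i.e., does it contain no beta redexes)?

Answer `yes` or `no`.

Term: ((((((\d.(\e.((d e) e))) ((\f.(\g.(\h.((f h) g)))) (\b.(\c.b)))) ((\d.(\e.((d e) e))) w)) ((\f.(\g.(\h.((f h) (g h))))) (\f.(\g.(\h.((f h) g)))))) (\b.(\c.b))) (\f.(\g.(\h.((f h) (g h))))))
Found 4 beta redex(es).

Answer: no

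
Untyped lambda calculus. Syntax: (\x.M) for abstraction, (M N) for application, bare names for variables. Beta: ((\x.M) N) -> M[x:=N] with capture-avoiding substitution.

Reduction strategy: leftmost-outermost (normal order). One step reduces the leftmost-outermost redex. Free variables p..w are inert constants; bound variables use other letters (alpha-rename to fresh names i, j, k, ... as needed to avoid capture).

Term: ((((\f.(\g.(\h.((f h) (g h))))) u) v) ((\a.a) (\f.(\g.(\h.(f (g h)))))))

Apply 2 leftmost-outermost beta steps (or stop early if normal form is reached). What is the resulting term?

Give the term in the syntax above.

Answer: ((\h.((u h) (v h))) ((\a.a) (\f.(\g.(\h.(f (g h)))))))

Derivation:
Step 0: ((((\f.(\g.(\h.((f h) (g h))))) u) v) ((\a.a) (\f.(\g.(\h.(f (g h)))))))
Step 1: (((\g.(\h.((u h) (g h)))) v) ((\a.a) (\f.(\g.(\h.(f (g h)))))))
Step 2: ((\h.((u h) (v h))) ((\a.a) (\f.(\g.(\h.(f (g h)))))))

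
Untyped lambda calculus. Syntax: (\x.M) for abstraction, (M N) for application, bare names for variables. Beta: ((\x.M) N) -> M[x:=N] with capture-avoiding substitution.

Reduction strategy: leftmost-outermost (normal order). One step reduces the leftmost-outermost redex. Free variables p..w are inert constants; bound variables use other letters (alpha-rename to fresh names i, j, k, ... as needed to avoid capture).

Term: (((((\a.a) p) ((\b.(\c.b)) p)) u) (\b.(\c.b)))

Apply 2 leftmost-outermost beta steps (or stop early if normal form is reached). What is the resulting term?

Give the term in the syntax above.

Answer: (((p (\c.p)) u) (\b.(\c.b)))

Derivation:
Step 0: (((((\a.a) p) ((\b.(\c.b)) p)) u) (\b.(\c.b)))
Step 1: (((p ((\b.(\c.b)) p)) u) (\b.(\c.b)))
Step 2: (((p (\c.p)) u) (\b.(\c.b)))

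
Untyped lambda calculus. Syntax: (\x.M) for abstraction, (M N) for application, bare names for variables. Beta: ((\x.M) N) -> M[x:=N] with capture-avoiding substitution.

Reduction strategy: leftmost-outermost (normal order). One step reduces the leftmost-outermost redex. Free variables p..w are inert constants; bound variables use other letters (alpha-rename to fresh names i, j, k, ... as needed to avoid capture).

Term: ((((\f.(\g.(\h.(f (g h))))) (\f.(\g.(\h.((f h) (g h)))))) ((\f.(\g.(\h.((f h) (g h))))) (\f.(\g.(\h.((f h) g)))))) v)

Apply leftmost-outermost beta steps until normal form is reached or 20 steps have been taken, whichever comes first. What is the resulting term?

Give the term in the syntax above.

Step 0: ((((\f.(\g.(\h.(f (g h))))) (\f.(\g.(\h.((f h) (g h)))))) ((\f.(\g.(\h.((f h) (g h))))) (\f.(\g.(\h.((f h) g)))))) v)
Step 1: (((\g.(\h.((\f.(\g.(\h.((f h) (g h))))) (g h)))) ((\f.(\g.(\h.((f h) (g h))))) (\f.(\g.(\h.((f h) g)))))) v)
Step 2: ((\h.((\f.(\g.(\h.((f h) (g h))))) (((\f.(\g.(\h.((f h) (g h))))) (\f.(\g.(\h.((f h) g))))) h))) v)
Step 3: ((\f.(\g.(\h.((f h) (g h))))) (((\f.(\g.(\h.((f h) (g h))))) (\f.(\g.(\h.((f h) g))))) v))
Step 4: (\g.(\h.(((((\f.(\g.(\h.((f h) (g h))))) (\f.(\g.(\h.((f h) g))))) v) h) (g h))))
Step 5: (\g.(\h.((((\g.(\h.(((\f.(\g.(\h.((f h) g)))) h) (g h)))) v) h) (g h))))
Step 6: (\g.(\h.(((\h.(((\f.(\g.(\h.((f h) g)))) h) (v h))) h) (g h))))
Step 7: (\g.(\h.((((\f.(\g.(\h.((f h) g)))) h) (v h)) (g h))))
Step 8: (\g.(\h.(((\g.(\i.((h i) g))) (v h)) (g h))))
Step 9: (\g.(\h.((\i.((h i) (v h))) (g h))))
Step 10: (\g.(\h.((h (g h)) (v h))))

Answer: (\g.(\h.((h (g h)) (v h))))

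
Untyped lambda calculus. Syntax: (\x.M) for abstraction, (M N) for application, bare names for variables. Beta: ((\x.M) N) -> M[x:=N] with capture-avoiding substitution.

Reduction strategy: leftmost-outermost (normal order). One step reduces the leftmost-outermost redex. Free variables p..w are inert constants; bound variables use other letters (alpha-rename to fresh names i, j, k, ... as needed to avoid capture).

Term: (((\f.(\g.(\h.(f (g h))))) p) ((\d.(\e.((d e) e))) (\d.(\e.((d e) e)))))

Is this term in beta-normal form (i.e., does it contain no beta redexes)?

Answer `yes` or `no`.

Answer: no

Derivation:
Term: (((\f.(\g.(\h.(f (g h))))) p) ((\d.(\e.((d e) e))) (\d.(\e.((d e) e)))))
Found 2 beta redex(es).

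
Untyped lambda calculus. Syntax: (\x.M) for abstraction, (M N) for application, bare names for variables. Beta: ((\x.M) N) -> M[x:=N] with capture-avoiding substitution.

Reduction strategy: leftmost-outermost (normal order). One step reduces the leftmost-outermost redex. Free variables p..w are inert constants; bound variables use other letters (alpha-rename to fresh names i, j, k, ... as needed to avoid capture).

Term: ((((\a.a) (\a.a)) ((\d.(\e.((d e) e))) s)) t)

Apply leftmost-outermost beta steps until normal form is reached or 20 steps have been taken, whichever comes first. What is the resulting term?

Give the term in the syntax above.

Answer: ((s t) t)

Derivation:
Step 0: ((((\a.a) (\a.a)) ((\d.(\e.((d e) e))) s)) t)
Step 1: (((\a.a) ((\d.(\e.((d e) e))) s)) t)
Step 2: (((\d.(\e.((d e) e))) s) t)
Step 3: ((\e.((s e) e)) t)
Step 4: ((s t) t)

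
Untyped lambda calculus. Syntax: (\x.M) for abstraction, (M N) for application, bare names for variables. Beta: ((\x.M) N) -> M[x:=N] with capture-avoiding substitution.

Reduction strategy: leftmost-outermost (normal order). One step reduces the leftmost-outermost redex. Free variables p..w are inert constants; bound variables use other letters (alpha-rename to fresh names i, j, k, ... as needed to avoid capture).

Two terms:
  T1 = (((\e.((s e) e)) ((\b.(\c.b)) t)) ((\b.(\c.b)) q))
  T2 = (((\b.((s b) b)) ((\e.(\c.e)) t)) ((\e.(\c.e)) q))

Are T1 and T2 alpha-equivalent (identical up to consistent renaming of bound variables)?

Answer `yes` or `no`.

Answer: yes

Derivation:
Term 1: (((\e.((s e) e)) ((\b.(\c.b)) t)) ((\b.(\c.b)) q))
Term 2: (((\b.((s b) b)) ((\e.(\c.e)) t)) ((\e.(\c.e)) q))
Alpha-equivalence: compare structure up to binder renaming.
Result: True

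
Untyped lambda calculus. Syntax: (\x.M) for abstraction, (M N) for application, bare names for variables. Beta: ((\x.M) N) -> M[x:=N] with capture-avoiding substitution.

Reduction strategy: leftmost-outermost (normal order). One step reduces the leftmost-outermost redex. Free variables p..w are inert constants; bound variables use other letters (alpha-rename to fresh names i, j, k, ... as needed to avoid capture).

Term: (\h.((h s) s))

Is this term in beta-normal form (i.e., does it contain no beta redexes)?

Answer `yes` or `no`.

Term: (\h.((h s) s))
No beta redexes found.

Answer: yes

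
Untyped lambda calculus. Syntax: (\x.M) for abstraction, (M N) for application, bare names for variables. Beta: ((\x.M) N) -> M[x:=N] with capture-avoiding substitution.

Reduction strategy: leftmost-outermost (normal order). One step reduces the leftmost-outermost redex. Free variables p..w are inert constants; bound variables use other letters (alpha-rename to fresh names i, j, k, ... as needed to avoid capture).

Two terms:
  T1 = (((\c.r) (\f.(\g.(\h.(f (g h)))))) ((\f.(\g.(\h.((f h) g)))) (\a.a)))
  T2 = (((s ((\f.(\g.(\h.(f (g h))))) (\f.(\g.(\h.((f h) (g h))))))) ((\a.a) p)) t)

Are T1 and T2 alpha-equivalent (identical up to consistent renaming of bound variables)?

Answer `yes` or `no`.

Term 1: (((\c.r) (\f.(\g.(\h.(f (g h)))))) ((\f.(\g.(\h.((f h) g)))) (\a.a)))
Term 2: (((s ((\f.(\g.(\h.(f (g h))))) (\f.(\g.(\h.((f h) (g h))))))) ((\a.a) p)) t)
Alpha-equivalence: compare structure up to binder renaming.
Result: False

Answer: no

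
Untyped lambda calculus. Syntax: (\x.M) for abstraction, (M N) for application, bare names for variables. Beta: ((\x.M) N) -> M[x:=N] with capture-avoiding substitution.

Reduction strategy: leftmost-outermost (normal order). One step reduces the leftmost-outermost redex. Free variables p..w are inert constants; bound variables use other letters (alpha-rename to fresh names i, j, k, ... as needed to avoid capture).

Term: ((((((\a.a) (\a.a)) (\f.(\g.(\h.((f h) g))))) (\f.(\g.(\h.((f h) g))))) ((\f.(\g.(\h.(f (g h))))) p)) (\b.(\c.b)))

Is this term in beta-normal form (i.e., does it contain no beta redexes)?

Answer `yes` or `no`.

Answer: no

Derivation:
Term: ((((((\a.a) (\a.a)) (\f.(\g.(\h.((f h) g))))) (\f.(\g.(\h.((f h) g))))) ((\f.(\g.(\h.(f (g h))))) p)) (\b.(\c.b)))
Found 2 beta redex(es).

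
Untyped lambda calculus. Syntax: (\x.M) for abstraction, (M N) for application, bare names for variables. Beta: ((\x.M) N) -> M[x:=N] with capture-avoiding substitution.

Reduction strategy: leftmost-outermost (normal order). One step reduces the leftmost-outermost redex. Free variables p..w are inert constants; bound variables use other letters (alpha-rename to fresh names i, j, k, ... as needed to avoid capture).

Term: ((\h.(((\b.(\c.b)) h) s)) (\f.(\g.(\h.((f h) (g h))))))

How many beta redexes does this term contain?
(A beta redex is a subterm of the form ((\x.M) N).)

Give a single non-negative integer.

Term: ((\h.(((\b.(\c.b)) h) s)) (\f.(\g.(\h.((f h) (g h))))))
  Redex: ((\h.(((\b.(\c.b)) h) s)) (\f.(\g.(\h.((f h) (g h))))))
  Redex: ((\b.(\c.b)) h)
Total redexes: 2

Answer: 2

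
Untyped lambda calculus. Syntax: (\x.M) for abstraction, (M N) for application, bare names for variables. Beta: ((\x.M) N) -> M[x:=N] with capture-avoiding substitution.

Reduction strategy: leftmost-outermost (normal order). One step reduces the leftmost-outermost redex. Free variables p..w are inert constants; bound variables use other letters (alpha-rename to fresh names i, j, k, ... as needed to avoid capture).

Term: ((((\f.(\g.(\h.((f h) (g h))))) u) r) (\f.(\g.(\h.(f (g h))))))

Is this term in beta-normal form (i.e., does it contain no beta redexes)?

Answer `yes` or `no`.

Answer: no

Derivation:
Term: ((((\f.(\g.(\h.((f h) (g h))))) u) r) (\f.(\g.(\h.(f (g h))))))
Found 1 beta redex(es).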